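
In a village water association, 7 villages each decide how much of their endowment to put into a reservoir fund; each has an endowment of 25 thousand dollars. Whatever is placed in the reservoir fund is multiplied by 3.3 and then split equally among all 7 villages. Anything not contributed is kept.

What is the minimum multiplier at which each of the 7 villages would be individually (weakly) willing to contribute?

7

A contributed unit returns (multiplier)/7 to its contributor.
This reaches 1 exactly when the multiplier is 7.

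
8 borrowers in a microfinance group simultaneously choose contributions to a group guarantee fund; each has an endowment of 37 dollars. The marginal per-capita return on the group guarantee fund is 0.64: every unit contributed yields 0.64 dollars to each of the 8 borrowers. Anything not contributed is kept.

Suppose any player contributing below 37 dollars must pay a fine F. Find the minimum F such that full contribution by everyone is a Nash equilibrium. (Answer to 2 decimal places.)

13.32 dollars

Given the others contribute fully, the best deviation is to contribute 0 (any partial contribution still incurs the fine and gives up units whose private return 0.64 is below 1).
Deviating from 37 to 0 saves 37 dollars but forfeits the deviator's share of the drop in the group guarantee fund: 0.64 × 37 = 23.68.
So the deviation gain is 37 − 23.68 = 13.32, and the fine must be at least 13.32 dollars to wipe it out.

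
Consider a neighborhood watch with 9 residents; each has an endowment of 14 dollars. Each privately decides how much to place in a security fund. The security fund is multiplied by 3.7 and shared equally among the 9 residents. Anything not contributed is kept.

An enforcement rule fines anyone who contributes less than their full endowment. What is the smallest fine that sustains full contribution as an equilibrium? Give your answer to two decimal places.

Given the others contribute fully, the best deviation is to contribute 0 (any partial contribution still incurs the fine and gives up units whose private return 0.4111 is below 1).
Deviating from 14 to 0 saves 14 dollars but forfeits the deviator's share of the drop in the security fund: 3.7/9 × 14 = 5.76.
So the deviation gain is 14 − 5.76 = 8.24, and the fine must be at least 8.24 dollars to wipe it out.

8.24 dollars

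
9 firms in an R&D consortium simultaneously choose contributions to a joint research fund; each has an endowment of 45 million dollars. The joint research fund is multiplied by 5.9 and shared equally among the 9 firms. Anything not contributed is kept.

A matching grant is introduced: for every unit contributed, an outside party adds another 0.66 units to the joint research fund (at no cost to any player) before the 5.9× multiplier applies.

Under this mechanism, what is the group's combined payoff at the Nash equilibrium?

Under the mechanism each unit contributed yields 5.9 × 1.66 / 9 = 1.0882 back to its contributor per unit of net cost, which exceeds 1, making full contribution the dominant choice for everyone.
So the Nash equilibrium is full contribution by all 9; the group earns 5.9 × 1.66 × 405 = 3966.57.

3966.57 million dollars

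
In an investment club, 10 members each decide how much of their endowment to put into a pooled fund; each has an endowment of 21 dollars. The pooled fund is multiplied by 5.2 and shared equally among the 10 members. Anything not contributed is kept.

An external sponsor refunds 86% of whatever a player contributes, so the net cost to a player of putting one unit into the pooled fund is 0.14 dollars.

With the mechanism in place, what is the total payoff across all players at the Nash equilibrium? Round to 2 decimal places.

1272.60 dollars

The effective private return per unit is now (5.2/10) / 0.14 = 3.7143 > 1, so every player's dominant strategy flips to full contribution.
So the Nash equilibrium is full contribution by all 10; the group earns 10 × (21 × 0.86 + 5.2 × 21) = 1272.60.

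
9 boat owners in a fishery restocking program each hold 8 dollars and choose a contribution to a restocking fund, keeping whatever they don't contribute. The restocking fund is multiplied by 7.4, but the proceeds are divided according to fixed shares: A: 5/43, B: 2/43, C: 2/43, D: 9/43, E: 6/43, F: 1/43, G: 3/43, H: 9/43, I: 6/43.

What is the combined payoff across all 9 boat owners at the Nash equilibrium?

A player with share s gets back 7.4·s per unit contributed, so full contribution is dominant for anyone with s > 1/7.4 = 0.1351 and zero contribution is dominant for anyone below.
The shares above 0.1351 belong to D, E, H and I, contributing 8 each; the remaining 5 contribute 0. Total contributed: 32.
The restocking fund pays out 7.4 × 32 = 236.80 in total (split across the unequal shares, but the aggregate is all that matters for the group sum).
The 5 free-riders keep 8 each, adding 40. Group total = 40 + 236.80 = 276.80.

276.80 dollars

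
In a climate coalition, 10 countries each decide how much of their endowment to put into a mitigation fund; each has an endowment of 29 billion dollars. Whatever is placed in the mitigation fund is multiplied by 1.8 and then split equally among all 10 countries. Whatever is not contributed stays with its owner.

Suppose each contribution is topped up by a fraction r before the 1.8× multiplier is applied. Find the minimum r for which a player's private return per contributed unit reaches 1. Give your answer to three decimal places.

4.556

With matching at rate r, one contributed unit becomes (1 + r) in the mitigation fund and returns 1.8 × (1 + r) / 10 to the contributor.
Setting this equal to 1: 1 + r = 10/1.8 = 5.5556.
So the minimum matching rate is r = 5.5556 − 1 = 4.556.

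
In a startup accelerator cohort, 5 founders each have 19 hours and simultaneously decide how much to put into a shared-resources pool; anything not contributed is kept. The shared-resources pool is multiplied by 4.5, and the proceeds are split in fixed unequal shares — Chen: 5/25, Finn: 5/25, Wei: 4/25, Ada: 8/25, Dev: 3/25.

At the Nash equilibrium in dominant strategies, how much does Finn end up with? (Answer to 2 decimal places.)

For player j, contributing a unit is worthwhile iff 4.5 × (j's share) ≥ 1, i.e. iff j's share is at least 0.2222.
Only Ada (8/25) clears that bar, contributing 19; the remaining 4 contribute 0. Total contributed: 19.
Finn keeps 19 and receives 4.5 × 19 × 5/25 = 17.10 from the shared-resources pool, for a payoff of 36.10.

36.10 hours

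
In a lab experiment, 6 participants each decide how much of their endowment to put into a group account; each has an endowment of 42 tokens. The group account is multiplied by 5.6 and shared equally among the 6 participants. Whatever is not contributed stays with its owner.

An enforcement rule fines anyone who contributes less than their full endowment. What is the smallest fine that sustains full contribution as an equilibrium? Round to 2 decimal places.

Given the others contribute fully, the best deviation is to contribute 0 (any partial contribution still incurs the fine and gives up units whose private return 0.9333 is below 1).
Deviating from 42 to 0 saves 42 tokens but forfeits the deviator's share of the drop in the group account: 5.6/6 × 42 = 39.20.
So the deviation gain is 42 − 39.20 = 2.80, and the fine must be at least 2.80 tokens to wipe it out.

2.80 tokens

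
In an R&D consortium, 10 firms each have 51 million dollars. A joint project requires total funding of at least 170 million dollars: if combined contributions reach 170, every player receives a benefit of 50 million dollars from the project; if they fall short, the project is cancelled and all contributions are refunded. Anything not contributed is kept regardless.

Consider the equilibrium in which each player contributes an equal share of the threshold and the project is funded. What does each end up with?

84 million dollars

Equal share of the threshold: 170/10 = 17.
At this profile no one gains by cutting their contribution: any cut drops the total below 170, the project is cancelled, contributions are refunded, and the deviator ends with 51, which is less than 51 − 17 + 50 = 84. Contributing more than 17 just wastes the excess. So contributing exactly 17 is a best response.
Each player's payoff: 51 − 17 + 50 = 84.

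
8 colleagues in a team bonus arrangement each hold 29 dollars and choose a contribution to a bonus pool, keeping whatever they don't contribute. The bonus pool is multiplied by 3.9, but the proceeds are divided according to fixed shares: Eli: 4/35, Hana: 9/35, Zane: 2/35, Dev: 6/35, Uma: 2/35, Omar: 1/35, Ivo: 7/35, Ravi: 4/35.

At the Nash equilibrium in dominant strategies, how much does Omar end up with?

Each unit j contributes comes back to j as 3.9 × (j's share), so j prefers to contribute only if that share exceeds 1/3.9 = 0.2564; otherwise keeping the unit dominates.
Only Hana (9/35) clears that bar, contributing 29; the remaining 7 contribute 0. Total contributed: 29.
Omar keeps 29 and receives 3.9 × 29 × 1/35 = 3.23 from the bonus pool, for a payoff of 32.23.

32.23 dollars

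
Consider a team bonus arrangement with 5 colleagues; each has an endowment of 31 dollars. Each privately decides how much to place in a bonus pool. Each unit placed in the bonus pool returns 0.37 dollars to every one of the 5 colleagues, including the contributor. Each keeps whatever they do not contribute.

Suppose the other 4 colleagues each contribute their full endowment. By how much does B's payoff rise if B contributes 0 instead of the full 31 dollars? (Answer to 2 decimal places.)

Switching from a contribution of 31 to 0 lets B keep an extra 31 dollars, but lowers the bonus pool by 31, which costs B their own share of that drop: 0.37 × 31 = 11.47.
Net gain = 31 − 11.47 = 19.53. The private return per contributed unit (0.37) is below 1, so free-riding is indeed the best response regardless of what the others do.

19.53 dollars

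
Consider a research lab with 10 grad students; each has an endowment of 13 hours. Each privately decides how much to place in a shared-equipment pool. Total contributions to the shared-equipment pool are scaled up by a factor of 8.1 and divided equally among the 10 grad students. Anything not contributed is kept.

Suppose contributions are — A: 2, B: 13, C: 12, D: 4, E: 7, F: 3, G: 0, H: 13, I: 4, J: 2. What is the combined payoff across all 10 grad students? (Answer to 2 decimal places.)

556.00 hours

Total contributed: 2 + 13 + 12 + 4 + 7 + 3 + 0 + 13 + 4 + 2 = 60; total kept: 10 × 13 − 60 = 70.
The shared-equipment pool pays out 8.1 × 60 = 486.00 in aggregate.
Group total = 70 + 486.00 = 556.00.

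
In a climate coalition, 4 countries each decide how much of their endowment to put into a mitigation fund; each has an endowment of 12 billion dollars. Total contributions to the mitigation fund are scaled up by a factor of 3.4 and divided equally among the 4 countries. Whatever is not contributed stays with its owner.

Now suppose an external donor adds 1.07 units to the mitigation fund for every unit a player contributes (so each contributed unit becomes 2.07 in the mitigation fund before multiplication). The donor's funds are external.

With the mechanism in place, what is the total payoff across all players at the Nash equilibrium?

With the mechanism, a contributed unit returns 3.4 × 2.07 / 4 = 1.7595 per unit of net cost to the contributor — now above 1 — so contributing fully is weakly dominant for every player.
So the Nash equilibrium is full contribution by all 4; the group earns 3.4 × 2.07 × 48 = 337.82.

337.82 billion dollars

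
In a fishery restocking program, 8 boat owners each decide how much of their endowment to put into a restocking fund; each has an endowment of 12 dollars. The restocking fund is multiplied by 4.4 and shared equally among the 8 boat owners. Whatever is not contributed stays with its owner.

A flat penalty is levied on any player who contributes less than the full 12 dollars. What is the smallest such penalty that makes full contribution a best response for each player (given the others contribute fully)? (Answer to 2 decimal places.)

5.40 dollars

Given the others contribute fully, the best deviation is to contribute 0 (any partial contribution still incurs the fine and gives up units whose private return 0.5500 is below 1).
Deviating from 12 to 0 saves 12 dollars but forfeits the deviator's share of the drop in the restocking fund: 4.4/8 × 12 = 6.60.
So the deviation gain is 12 − 6.60 = 5.40, and the fine must be at least 5.40 dollars to wipe it out.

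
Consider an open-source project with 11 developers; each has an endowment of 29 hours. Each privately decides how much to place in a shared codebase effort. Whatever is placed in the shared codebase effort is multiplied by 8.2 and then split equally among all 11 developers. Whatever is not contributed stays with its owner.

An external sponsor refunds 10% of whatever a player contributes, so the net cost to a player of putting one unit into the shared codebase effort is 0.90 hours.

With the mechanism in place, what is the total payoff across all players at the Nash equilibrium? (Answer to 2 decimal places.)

Even with the mechanism, each unit contributed returns only (8.2/11) / 0.90 = 0.8283 per unit of net cost, so contributing nothing is still dominant.
At the Nash equilibrium no one contributes; group total payoff = 11 × 29 = 319.

319.00 hours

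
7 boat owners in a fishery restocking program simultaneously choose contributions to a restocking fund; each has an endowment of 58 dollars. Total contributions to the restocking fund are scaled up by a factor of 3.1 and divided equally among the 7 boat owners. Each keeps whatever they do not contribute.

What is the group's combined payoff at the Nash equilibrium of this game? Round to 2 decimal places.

406.00 dollars

Each contributed unit returns 3.1/7 = 0.4429 to its contributor — below 1 — so contributing 0 is dominant for every player. At the Nash equilibrium everyone keeps their 58, and the group total is 7 × 58 = 406.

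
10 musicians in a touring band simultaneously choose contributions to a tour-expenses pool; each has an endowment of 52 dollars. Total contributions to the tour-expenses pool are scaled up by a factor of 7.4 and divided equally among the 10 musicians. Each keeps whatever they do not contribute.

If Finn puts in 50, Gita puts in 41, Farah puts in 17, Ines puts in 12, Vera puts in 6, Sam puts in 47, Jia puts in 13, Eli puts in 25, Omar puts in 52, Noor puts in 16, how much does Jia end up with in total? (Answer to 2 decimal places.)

245.46 dollars

Total contributed: 50 + 41 + 17 + 12 + 6 + 47 + 13 + 25 + 52 + 16 = 279.
Each receives 7.4 × 279 / 10 = 206.46 from the tour-expenses pool.
Jia keeps 52 − 13 = 39, so Jia's payoff is 39 + 206.46 = 245.46.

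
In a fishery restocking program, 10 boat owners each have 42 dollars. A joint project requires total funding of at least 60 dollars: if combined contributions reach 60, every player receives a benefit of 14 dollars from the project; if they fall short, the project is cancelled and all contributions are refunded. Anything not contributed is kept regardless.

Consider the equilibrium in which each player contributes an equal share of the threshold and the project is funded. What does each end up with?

Equal share of the threshold: 60/10 = 6.
At this profile no one gains by cutting their contribution: any cut drops the total below 60, the project is cancelled, contributions are refunded, and the deviator ends with 42, which is less than 42 − 6 + 14 = 50. Contributing more than 6 just wastes the excess. So contributing exactly 6 is a best response.
Each player's payoff: 42 − 6 + 14 = 50.

50 dollars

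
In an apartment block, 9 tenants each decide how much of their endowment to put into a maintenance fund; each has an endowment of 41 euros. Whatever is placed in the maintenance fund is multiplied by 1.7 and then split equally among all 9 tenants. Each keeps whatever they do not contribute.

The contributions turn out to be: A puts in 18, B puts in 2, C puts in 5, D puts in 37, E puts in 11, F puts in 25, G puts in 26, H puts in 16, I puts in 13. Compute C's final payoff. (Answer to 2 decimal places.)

64.90 euros

Total contributed: 18 + 2 + 5 + 37 + 11 + 25 + 26 + 16 + 13 = 153.
Each receives 1.7 × 153 / 9 = 28.90 from the maintenance fund.
C keeps 41 − 5 = 36, so C's payoff is 36 + 28.90 = 64.90.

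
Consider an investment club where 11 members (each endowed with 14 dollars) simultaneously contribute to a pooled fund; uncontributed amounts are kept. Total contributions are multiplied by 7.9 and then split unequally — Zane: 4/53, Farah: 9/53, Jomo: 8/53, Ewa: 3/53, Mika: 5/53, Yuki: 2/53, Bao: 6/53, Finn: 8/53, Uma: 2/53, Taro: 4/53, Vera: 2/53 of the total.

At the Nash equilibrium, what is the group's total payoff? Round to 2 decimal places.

A player with share s gets back 7.9·s per unit contributed, so full contribution is dominant for anyone with s > 1/7.9 = 0.1266 and zero contribution is dominant for anyone below.
Farah, Jomo and Finn clear that bar, contributing 14 each; the remaining 8 contribute 0. Total contributed: 42.
The pooled fund pays out 7.9 × 42 = 331.80 in total (split across the unequal shares, but the aggregate is all that matters for the group sum).
The 8 free-riders keep 14 each, adding 112. Group total = 112 + 331.80 = 443.80.

443.80 dollars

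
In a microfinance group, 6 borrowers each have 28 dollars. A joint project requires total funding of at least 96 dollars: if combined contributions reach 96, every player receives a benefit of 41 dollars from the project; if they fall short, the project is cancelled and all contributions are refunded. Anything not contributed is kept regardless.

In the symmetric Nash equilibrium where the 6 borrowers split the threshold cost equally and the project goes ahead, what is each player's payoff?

Equal share of the threshold: 96/6 = 16.
At this profile no one gains by cutting their contribution: any cut drops the total below 96, the project is cancelled, contributions are refunded, and the deviator ends with 28, which is less than 28 − 16 + 41 = 53. Contributing more than 16 just wastes the excess. So contributing exactly 16 is a best response.
Each player's payoff: 28 − 16 + 41 = 53.

53 dollars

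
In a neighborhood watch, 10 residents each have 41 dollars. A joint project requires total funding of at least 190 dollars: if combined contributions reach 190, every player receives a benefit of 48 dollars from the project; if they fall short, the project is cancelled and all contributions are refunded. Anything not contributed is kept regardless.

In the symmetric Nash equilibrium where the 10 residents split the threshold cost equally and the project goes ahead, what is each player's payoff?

Equal share of the threshold: 190/10 = 19.
At this profile no one gains by cutting their contribution: any cut drops the total below 190, the project is cancelled, contributions are refunded, and the deviator ends with 41, which is less than 41 − 19 + 48 = 70. Contributing more than 19 just wastes the excess. So contributing exactly 19 is a best response.
Each player's payoff: 41 − 19 + 48 = 70.

70 dollars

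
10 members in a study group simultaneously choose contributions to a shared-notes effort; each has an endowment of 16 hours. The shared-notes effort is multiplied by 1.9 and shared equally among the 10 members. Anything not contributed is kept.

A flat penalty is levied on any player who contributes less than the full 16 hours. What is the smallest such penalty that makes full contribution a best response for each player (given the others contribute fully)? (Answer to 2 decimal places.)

12.96 hours

Given the others contribute fully, the best deviation is to contribute 0 (any partial contribution still incurs the fine and gives up units whose private return 0.1900 is below 1).
Deviating from 16 to 0 saves 16 hours but forfeits the deviator's share of the drop in the shared-notes effort: 1.9/10 × 16 = 3.04.
So the deviation gain is 16 − 3.04 = 12.96, and the fine must be at least 12.96 hours to wipe it out.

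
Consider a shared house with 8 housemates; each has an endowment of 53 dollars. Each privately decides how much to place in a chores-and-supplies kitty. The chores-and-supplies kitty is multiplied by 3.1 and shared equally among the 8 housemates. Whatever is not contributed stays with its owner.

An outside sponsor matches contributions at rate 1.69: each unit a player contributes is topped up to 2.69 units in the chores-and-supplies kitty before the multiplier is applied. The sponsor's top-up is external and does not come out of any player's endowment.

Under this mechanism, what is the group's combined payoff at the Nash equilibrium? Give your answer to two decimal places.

3535.74 dollars

With the mechanism, a contributed unit returns 3.1 × 2.69 / 8 = 1.0424 per unit of net cost to the contributor — now above 1 — so contributing fully is weakly dominant for every player.
At the Nash equilibrium everyone contributes 53. Group total payoff = 3.1 × 2.69 × 424 = 3535.74.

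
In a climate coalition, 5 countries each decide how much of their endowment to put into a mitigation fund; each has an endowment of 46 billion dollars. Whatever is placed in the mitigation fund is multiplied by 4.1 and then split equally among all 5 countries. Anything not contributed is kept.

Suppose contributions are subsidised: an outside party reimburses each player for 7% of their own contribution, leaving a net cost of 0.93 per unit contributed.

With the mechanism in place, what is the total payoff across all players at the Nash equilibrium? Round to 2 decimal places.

With the mechanism, a contributed unit returns (4.1/5) / 0.93 = 0.8817 per unit of net cost — still below 1 — so contributing 0 remains dominant for every player.
At the Nash equilibrium no one contributes; group total payoff = 5 × 46 = 230.

230.00 billion dollars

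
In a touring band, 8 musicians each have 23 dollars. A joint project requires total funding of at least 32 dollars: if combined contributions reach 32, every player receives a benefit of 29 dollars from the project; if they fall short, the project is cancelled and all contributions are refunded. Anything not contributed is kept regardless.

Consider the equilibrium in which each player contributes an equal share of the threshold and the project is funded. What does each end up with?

48 dollars

Equal share of the threshold: 32/8 = 4.
At this profile no one gains by cutting their contribution: any cut drops the total below 32, the project is cancelled, contributions are refunded, and the deviator ends with 23, which is less than 23 − 4 + 29 = 48. Contributing more than 4 just wastes the excess. So contributing exactly 4 is a best response.
Each player's payoff: 23 − 4 + 29 = 48.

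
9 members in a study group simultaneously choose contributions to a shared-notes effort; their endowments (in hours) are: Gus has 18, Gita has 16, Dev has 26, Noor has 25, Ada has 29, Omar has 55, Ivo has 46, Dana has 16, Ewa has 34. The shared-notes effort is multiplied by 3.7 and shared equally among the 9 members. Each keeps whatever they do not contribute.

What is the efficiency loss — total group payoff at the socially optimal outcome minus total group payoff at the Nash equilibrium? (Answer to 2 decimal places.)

The private return per contributed unit is 3.7/9 = 0.4111 < 1 for every player regardless of endowment, so the Nash equilibrium is zero contribution and the group total is Σ E_j = 18 + 16 + 26 + 25 + 29 + 55 + 46 + 16 + 34 = 265.
Each contributed unit returns 3.700 to the group, so the social optimum is full contribution by everyone: group total = 3.700 × 265 = 980.50.
Efficiency loss = (3.700 − 1) × 265 = 715.50.

715.50 hours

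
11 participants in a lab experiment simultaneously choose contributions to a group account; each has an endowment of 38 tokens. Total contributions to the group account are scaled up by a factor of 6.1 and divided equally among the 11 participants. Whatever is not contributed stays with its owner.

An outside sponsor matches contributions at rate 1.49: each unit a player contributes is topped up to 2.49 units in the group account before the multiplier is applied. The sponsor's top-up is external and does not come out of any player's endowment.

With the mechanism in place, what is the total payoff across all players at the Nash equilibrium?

6349.00 tokens

The effective private return per unit is now 6.1 × 2.49 / 11 = 1.3808 > 1, so every player's dominant strategy flips to full contribution.
At the Nash equilibrium everyone contributes 38. Group total payoff = 6.1 × 2.49 × 418 = 6349.00.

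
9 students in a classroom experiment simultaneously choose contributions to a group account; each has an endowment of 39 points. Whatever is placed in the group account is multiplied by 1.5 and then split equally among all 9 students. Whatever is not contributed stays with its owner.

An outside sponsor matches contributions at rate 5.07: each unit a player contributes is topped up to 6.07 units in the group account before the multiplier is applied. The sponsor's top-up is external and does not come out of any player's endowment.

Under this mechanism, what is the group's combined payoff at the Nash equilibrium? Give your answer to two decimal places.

Under the mechanism each unit contributed yields 1.5 × 6.07 / 9 = 1.0117 back to its contributor per unit of net cost, which exceeds 1, making full contribution the dominant choice for everyone.
So the Nash equilibrium is full contribution by all 9; the group earns 1.5 × 6.07 × 351 = 3195.86.

3195.86 points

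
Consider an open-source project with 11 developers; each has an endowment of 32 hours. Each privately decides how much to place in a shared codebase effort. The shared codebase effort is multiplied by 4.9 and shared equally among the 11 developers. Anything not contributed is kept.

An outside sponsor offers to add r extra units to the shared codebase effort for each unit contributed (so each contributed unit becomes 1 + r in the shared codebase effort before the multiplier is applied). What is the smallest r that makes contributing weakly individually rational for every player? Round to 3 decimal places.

1.245

With matching at rate r, one contributed unit becomes (1 + r) in the shared codebase effort and returns 4.9 × (1 + r) / 11 to the contributor.
Setting this equal to 1: 1 + r = 11/4.9 = 2.2449.
So the minimum matching rate is r = 2.2449 − 1 = 1.245.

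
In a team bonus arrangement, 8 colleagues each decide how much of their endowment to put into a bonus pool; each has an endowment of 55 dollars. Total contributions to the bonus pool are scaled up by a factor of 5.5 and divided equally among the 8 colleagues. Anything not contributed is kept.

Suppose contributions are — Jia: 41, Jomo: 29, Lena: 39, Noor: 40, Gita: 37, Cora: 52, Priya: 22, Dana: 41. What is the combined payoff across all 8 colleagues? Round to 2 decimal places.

1794.50 dollars

Total contributed: 41 + 29 + 39 + 40 + 37 + 52 + 22 + 41 = 301; total kept: 8 × 55 − 301 = 139.
The bonus pool pays out 5.5 × 301 = 1655.50 in aggregate.
Group total = 139 + 1655.50 = 1794.50.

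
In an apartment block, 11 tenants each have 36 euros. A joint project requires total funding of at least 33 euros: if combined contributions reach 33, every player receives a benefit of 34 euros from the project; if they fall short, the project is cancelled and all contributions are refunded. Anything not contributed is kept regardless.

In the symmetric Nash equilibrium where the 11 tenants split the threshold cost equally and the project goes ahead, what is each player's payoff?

67 euros

Equal share of the threshold: 33/11 = 3.
At this profile no one gains by cutting their contribution: any cut drops the total below 33, the project is cancelled, contributions are refunded, and the deviator ends with 36, which is less than 36 − 3 + 34 = 67. Contributing more than 3 just wastes the excess. So contributing exactly 3 is a best response.
Each player's payoff: 36 − 3 + 34 = 67.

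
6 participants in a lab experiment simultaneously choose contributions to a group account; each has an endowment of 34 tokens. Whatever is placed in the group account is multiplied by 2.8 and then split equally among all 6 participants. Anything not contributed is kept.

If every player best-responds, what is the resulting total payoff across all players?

Each contributed unit returns 2.8/6 = 0.4667 to its contributor — below 1 — so contributing 0 is dominant for every player. At the Nash equilibrium everyone keeps their 34, and the group total is 6 × 34 = 204.

204.00 tokens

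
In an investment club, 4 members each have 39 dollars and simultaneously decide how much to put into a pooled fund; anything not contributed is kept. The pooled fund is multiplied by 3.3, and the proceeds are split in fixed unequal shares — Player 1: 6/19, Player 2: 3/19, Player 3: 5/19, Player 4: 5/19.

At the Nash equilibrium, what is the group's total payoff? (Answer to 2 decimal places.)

Each unit j contributes comes back to j as 3.3 × (j's share), so j prefers to contribute only if that share exceeds 1/3.3 = 0.3030; otherwise keeping the unit dominates.
Only Player 1 (6/19) clears that bar, contributing 39; the remaining 3 contribute 0. Total contributed: 39.
The pooled fund pays out 3.3 × 39 = 128.70 in total (split across the unequal shares, but the aggregate is all that matters for the group sum).
The 3 free-riders keep 39 each, adding 117. Group total = 117 + 128.70 = 245.70.

245.70 dollars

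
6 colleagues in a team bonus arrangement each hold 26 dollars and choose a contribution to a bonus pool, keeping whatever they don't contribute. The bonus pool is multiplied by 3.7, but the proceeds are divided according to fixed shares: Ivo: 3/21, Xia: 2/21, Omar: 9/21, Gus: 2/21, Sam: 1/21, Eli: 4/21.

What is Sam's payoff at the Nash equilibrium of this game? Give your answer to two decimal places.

30.58 dollars

For player j, contributing a unit is worthwhile iff 3.7 × (j's share) ≥ 1, i.e. iff j's share is at least 0.2703.
The only share above 0.2703 is Omar's 9/21, contributing 26; the remaining 5 contribute 0. Total contributed: 26.
Sam keeps 26 and receives 3.7 × 26 × 1/21 = 4.58 from the bonus pool, for a payoff of 30.58.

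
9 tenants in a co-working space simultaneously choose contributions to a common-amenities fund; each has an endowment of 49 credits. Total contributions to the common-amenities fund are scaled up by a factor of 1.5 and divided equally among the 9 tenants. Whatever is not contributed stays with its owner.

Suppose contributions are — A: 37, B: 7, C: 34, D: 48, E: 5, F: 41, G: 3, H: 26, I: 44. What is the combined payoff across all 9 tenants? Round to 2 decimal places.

Total contributed: 37 + 7 + 34 + 48 + 5 + 41 + 3 + 26 + 44 = 245; total kept: 9 × 49 − 245 = 196.
The common-amenities fund pays out 1.5 × 245 = 367.50 in aggregate.
Group total = 196 + 367.50 = 563.50.

563.50 credits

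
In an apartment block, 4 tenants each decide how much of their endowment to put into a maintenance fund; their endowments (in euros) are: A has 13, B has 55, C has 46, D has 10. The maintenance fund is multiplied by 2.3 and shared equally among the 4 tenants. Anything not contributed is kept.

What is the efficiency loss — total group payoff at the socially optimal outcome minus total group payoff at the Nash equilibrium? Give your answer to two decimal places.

161.20 euros

The private return per contributed unit is 2.3/4 = 0.5750 < 1 for every player regardless of endowment, so the Nash equilibrium is zero contribution and the group total is Σ E_j = 13 + 55 + 46 + 10 = 124.
Each contributed unit returns 2.300 to the group, so the social optimum is full contribution by everyone: group total = 2.300 × 124 = 285.20.
Efficiency loss = (2.300 − 1) × 124 = 161.20.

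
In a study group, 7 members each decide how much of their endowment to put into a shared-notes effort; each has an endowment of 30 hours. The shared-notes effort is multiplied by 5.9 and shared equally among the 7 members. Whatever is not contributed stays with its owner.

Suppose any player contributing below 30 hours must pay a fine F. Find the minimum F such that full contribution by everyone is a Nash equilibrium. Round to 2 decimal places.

4.71 hours

Given the others contribute fully, the best deviation is to contribute 0 (any partial contribution still incurs the fine and gives up units whose private return 0.8429 is below 1).
Deviating from 30 to 0 saves 30 hours but forfeits the deviator's share of the drop in the shared-notes effort: 5.9/7 × 30 = 25.29.
So the deviation gain is 30 − 25.29 = 4.71, and the fine must be at least 4.71 hours to wipe it out.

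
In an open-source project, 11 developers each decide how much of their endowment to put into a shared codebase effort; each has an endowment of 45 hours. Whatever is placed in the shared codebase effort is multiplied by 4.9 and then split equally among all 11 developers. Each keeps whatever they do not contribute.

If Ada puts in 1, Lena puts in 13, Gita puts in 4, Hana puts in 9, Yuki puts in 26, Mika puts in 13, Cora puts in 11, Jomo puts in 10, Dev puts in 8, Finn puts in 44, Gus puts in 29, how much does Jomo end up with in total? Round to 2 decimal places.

Total contributed: 1 + 13 + 4 + 9 + 26 + 13 + 11 + 10 + 8 + 44 + 29 = 168.
Each receives 4.9 × 168 / 11 = 74.84 from the shared codebase effort.
Jomo keeps 45 − 10 = 35, so Jomo's payoff is 35 + 74.84 = 109.84.

109.84 hours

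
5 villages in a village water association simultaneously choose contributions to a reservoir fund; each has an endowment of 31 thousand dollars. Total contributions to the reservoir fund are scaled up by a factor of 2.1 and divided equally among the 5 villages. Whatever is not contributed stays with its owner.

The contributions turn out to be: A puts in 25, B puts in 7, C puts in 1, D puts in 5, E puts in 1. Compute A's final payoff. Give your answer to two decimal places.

Total contributed: 25 + 7 + 1 + 5 + 1 = 39.
Each receives 2.1 × 39 / 5 = 16.38 from the reservoir fund.
A keeps 31 − 25 = 6, so A's payoff is 6 + 16.38 = 22.38.

22.38 thousand dollars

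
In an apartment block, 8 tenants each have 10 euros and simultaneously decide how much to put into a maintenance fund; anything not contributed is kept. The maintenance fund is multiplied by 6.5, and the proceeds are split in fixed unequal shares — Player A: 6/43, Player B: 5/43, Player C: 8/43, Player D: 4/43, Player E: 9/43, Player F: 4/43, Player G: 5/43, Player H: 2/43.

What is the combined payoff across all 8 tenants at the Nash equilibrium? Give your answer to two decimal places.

For player j, contributing a unit is worthwhile iff 6.5 × (j's share) ≥ 1, i.e. iff j's share is at least 0.1538.
Player C and Player E are above the threshold, contributing 10 each; the remaining 6 contribute 0. Total contributed: 20.
The maintenance fund pays out 6.5 × 20 = 130.00 in total (split across the unequal shares, but the aggregate is all that matters for the group sum).
The 6 free-riders keep 10 each, adding 60. Group total = 60 + 130.00 = 190.00.

190.00 euros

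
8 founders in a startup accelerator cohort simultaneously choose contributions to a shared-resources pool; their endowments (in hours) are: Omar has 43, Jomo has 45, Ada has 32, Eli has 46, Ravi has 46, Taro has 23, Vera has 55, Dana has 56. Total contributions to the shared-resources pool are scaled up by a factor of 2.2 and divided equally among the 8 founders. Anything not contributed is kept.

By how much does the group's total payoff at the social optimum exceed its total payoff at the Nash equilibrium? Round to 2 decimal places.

The private return per contributed unit is 2.2/8 = 0.2750 < 1 for every player regardless of endowment, so the Nash equilibrium is zero contribution and the group total is Σ E_j = 43 + 45 + 32 + 46 + 46 + 23 + 55 + 56 = 346.
Each contributed unit returns 2.200 to the group, so the social optimum is full contribution by everyone: group total = 2.200 × 346 = 761.20.
Efficiency loss = (2.200 − 1) × 346 = 415.20.

415.20 hours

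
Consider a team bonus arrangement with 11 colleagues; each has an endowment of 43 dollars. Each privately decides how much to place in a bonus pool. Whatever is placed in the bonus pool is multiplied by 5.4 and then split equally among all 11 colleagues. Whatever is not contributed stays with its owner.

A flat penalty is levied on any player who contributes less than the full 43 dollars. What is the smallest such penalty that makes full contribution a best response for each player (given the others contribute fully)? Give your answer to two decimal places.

21.89 dollars

Given the others contribute fully, the best deviation is to contribute 0 (any partial contribution still incurs the fine and gives up units whose private return 0.4909 is below 1).
Deviating from 43 to 0 saves 43 dollars but forfeits the deviator's share of the drop in the bonus pool: 5.4/11 × 43 = 21.11.
So the deviation gain is 43 − 21.11 = 21.89, and the fine must be at least 21.89 dollars to wipe it out.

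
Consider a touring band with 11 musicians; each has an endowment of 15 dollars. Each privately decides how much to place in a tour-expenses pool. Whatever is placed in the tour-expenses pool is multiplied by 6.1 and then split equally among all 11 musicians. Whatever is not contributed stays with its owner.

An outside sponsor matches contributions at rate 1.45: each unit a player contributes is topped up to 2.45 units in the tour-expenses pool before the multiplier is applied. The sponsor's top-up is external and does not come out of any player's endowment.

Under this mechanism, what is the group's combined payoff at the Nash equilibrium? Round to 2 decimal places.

2465.93 dollars

The effective private return per unit is now 6.1 × 2.45 / 11 = 1.3586 > 1, so every player's dominant strategy flips to full contribution.
At the Nash equilibrium everyone contributes 15. Group total payoff = 6.1 × 2.45 × 165 = 2465.93.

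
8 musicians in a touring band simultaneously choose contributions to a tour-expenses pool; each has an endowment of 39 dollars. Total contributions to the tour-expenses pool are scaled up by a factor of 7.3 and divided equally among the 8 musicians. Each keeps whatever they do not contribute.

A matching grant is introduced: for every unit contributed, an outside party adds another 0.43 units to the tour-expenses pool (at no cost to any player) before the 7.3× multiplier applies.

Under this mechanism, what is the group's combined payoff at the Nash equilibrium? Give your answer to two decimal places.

With the mechanism, a contributed unit returns 7.3 × 1.43 / 8 = 1.3049 per unit of net cost to the contributor — now above 1 — so contributing fully is weakly dominant for every player.
So the Nash equilibrium is full contribution by all 8; the group earns 7.3 × 1.43 × 312 = 3256.97.

3256.97 dollars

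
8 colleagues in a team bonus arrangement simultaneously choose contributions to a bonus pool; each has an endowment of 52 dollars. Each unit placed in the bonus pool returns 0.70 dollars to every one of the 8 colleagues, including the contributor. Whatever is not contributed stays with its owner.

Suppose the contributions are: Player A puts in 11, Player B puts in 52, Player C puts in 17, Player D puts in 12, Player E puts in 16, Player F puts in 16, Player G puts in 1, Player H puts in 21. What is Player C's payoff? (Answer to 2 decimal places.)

Total contributed: 11 + 52 + 17 + 12 + 16 + 16 + 1 + 21 = 146.
Each receives 0.70 × 146 = 102.20 from the bonus pool.
Player C keeps 52 − 17 = 35, so Player C's payoff is 35 + 102.20 = 137.20.

137.20 dollars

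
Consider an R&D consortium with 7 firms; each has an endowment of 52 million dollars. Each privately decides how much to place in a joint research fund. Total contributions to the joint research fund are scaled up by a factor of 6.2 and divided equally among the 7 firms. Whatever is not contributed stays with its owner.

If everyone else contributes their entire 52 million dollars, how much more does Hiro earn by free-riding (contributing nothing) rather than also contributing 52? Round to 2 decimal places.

5.94 million dollars

Switching from a contribution of 52 to 0 lets Hiro keep an extra 52 million dollars, but lowers the joint research fund by 52, which costs Hiro their own share of that drop: 6.2/7 × 52 = 46.06.
Net gain = 52 − 46.06 = 5.94. The private return per contributed unit (0.8857) is below 1, so free-riding is indeed the best response regardless of what the others do.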